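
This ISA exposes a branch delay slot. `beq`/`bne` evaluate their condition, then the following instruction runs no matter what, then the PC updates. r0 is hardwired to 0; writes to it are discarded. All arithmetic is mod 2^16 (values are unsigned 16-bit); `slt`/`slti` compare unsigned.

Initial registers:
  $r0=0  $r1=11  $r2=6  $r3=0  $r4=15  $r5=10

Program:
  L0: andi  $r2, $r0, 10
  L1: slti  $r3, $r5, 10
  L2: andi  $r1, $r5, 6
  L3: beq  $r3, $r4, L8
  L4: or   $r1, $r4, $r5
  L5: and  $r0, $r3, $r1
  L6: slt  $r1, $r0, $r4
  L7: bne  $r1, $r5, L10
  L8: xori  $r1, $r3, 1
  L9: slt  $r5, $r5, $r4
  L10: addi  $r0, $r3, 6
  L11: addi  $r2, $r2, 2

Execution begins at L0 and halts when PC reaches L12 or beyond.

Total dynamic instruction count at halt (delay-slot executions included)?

11

  step pc=0: andi  $r2, $r0, 10  regs=(0,11,0,0,15,10)
  step pc=1: slti  $r3, $r5, 10  regs=(0,11,0,0,15,10)
  step pc=2: andi  $r1, $r5, 6  regs=(0,2,0,0,15,10)
  step pc=3: beq  $r3, $r4, L8  cond=F  regs=(0,2,0,0,15,10)
  step pc=4: or   $r1, $r4, $r5  regs=(0,15,0,0,15,10)
  step pc=5: and  $r0, $r3, $r1  regs=(0,15,0,0,15,10)
  step pc=6: slt  $r1, $r0, $r4  regs=(0,1,0,0,15,10)
  step pc=7: bne  $r1, $r5, L10  cond=T  regs=(0,1,0,0,15,10)
  step pc=8: xori  $r1, $r3, 1  regs=(0,1,0,0,15,10)
  step pc=10: addi  $r0, $r3, 6  regs=(0,1,0,0,15,10)
  step pc=11: addi  $r2, $r2, 2  regs=(0,1,2,0,15,10)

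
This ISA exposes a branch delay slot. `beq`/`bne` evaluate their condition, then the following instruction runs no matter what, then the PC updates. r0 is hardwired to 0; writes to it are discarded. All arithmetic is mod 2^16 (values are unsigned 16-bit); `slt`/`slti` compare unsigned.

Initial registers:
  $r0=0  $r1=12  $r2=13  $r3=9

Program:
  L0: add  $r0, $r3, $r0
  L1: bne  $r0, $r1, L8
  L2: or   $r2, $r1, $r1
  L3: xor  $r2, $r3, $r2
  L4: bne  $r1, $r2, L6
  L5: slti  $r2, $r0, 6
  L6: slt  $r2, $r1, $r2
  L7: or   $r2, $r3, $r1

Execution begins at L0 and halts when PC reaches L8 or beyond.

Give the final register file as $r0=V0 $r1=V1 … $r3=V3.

PC=0  add  $r0, $r3, $r0     | $r0=0 $r1=12 $r2=13 $r3=9
PC=1  bne  $r0, $r1, L8      | $r0=0 $r1=12 $r2=13 $r3=9  [TAKEN]
PC=2  or   $r2, $r1, $r1     | $r0=0 $r1=12 $r2=12 $r3=9

$r0=0 $r1=12 $r2=12 $r3=9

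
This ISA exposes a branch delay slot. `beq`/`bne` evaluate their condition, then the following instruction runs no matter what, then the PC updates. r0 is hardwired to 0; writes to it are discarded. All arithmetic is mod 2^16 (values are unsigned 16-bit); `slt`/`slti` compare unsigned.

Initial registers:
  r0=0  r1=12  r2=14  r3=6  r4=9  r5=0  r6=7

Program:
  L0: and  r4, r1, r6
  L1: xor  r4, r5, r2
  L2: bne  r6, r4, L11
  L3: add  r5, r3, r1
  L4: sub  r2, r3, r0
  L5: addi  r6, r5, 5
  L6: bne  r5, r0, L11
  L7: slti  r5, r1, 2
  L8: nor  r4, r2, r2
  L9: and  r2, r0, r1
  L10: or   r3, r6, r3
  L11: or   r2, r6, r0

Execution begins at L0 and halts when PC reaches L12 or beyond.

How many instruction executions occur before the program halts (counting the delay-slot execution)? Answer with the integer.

  step pc=0: and  r4, r1, r6  regs=(0,12,14,6,4,0,7)
  step pc=1: xor  r4, r5, r2  regs=(0,12,14,6,14,0,7)
  step pc=2: bne  r6, r4, L11  cond=T  regs=(0,12,14,6,14,0,7)
  step pc=3: add  r5, r3, r1  regs=(0,12,14,6,14,18,7)
  step pc=11: or   r2, r6, r0  regs=(0,12,7,6,14,18,7)

5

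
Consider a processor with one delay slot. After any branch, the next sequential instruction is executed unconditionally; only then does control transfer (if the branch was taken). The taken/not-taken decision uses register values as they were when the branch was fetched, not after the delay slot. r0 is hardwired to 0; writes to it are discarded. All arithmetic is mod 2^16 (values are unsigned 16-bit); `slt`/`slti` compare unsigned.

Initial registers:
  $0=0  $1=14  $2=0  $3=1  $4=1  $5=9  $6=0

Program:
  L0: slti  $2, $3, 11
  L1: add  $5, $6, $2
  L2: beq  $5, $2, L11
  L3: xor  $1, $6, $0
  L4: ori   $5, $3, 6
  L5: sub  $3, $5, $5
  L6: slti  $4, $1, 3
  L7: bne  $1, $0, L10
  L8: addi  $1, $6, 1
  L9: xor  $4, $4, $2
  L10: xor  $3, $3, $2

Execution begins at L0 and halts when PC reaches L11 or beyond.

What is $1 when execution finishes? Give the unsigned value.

0

PC=0  slti  $2, $3, 11       | $0=0 $1=14 $2=1 $3=1 $4=1 $5=9 $6=0
PC=1  add  $5, $6, $2        | $0=0 $1=14 $2=1 $3=1 $4=1 $5=1 $6=0
PC=2  beq  $5, $2, L11       | $0=0 $1=14 $2=1 $3=1 $4=1 $5=1 $6=0  [TAKEN]
PC=3  xor  $1, $6, $0        | $0=0 $1=0 $2=1 $3=1 $4=1 $5=1 $6=0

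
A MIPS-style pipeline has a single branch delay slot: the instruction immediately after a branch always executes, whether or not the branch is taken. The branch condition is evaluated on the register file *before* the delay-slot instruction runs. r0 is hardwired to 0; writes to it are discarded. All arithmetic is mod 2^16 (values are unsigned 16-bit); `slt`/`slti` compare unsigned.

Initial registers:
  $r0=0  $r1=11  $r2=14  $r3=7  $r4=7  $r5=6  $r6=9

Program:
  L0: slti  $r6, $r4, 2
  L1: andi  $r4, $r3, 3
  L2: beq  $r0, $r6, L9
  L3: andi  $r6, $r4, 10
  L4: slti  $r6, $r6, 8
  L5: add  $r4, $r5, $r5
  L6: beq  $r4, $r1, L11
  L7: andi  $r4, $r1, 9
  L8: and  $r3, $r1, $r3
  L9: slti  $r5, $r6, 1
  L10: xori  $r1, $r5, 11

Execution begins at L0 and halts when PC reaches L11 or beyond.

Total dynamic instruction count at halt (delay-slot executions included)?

6

#0 slti  $r6, $r4, 2 ; 0/11/14/7/7/6/0
#1 andi  $r4, $r3, 3 ; 0/11/14/7/3/6/0
#2 beq  $r0, $r6, L9 ; 0/11/14/7/3/6/0 ; →target
#3 andi  $r6, $r4, 10 ; 0/11/14/7/3/6/2
#9 slti  $r5, $r6, 1 ; 0/11/14/7/3/0/2
#10 xori  $r1, $r5, 11 ; 0/11/14/7/3/0/2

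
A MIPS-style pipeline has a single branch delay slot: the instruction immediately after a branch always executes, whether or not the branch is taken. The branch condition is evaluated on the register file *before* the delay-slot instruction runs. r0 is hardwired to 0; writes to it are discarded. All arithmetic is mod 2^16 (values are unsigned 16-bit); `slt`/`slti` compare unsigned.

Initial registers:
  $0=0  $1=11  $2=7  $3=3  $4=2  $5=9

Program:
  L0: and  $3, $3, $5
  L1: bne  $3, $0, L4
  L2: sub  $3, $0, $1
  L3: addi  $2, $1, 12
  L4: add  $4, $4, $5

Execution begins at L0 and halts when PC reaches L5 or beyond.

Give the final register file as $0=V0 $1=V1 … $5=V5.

$0=0 $1=11 $2=7 $3=65525 $4=11 $5=9

PC=0  and  $3, $3, $5        | $0=0 $1=11 $2=7 $3=1 $4=2 $5=9
PC=1  bne  $3, $0, L4        | $0=0 $1=11 $2=7 $3=1 $4=2 $5=9  [TAKEN]
PC=2  sub  $3, $0, $1        | $0=0 $1=11 $2=7 $3=65525 $4=2 $5=9
PC=4  add  $4, $4, $5        | $0=0 $1=11 $2=7 $3=65525 $4=11 $5=9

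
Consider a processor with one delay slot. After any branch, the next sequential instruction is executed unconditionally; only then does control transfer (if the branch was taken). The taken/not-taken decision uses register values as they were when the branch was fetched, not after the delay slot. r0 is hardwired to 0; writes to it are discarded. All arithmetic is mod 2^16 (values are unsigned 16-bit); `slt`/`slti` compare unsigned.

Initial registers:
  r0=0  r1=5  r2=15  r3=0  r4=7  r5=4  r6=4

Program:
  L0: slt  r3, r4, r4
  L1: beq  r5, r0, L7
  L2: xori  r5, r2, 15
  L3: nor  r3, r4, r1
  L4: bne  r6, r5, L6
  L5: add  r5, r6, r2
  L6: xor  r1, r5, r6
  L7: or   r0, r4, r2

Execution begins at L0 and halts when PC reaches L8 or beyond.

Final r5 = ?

19

#0 slt  r3, r4, r4 ; 0/5/15/0/7/4/4
#1 beq  r5, r0, L7 ; 0/5/15/0/7/4/4 ; →fallthru
#2 xori  r5, r2, 15 ; 0/5/15/0/7/0/4
#3 nor  r3, r4, r1 ; 0/5/15/65528/7/0/4
#4 bne  r6, r5, L6 ; 0/5/15/65528/7/0/4 ; →target
#5 add  r5, r6, r2 ; 0/5/15/65528/7/19/4
#6 xor  r1, r5, r6 ; 0/23/15/65528/7/19/4
#7 or   r0, r4, r2 ; 0/23/15/65528/7/19/4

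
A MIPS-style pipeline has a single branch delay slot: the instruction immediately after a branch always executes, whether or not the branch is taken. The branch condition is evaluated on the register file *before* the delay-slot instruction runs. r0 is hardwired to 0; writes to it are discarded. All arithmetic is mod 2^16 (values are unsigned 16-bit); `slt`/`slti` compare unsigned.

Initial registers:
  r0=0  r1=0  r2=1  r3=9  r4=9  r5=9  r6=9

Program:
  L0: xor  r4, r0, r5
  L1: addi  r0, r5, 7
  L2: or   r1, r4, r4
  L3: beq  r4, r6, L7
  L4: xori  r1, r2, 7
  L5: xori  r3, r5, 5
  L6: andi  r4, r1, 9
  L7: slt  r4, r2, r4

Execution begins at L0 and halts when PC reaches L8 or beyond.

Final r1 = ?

6

#0 xor  r4, r0, r5 ; 0/0/1/9/9/9/9
#1 addi  r0, r5, 7 ; 0/0/1/9/9/9/9
#2 or   r1, r4, r4 ; 0/9/1/9/9/9/9
#3 beq  r4, r6, L7 ; 0/9/1/9/9/9/9 ; →target
#4 xori  r1, r2, 7 ; 0/6/1/9/9/9/9
#7 slt  r4, r2, r4 ; 0/6/1/9/1/9/9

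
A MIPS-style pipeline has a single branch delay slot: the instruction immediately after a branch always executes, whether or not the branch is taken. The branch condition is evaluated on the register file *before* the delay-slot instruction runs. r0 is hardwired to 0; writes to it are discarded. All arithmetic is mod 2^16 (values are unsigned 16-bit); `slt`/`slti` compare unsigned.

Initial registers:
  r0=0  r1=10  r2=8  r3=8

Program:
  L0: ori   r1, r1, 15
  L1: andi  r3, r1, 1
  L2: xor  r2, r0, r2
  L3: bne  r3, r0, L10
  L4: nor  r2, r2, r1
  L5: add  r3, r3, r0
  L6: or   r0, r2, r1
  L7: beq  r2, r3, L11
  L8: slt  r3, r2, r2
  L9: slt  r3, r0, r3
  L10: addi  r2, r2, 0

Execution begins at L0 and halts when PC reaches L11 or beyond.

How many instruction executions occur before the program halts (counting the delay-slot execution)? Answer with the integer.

6

  step pc=0: ori   r1, r1, 15  regs=(0,15,8,8)
  step pc=1: andi  r3, r1, 1  regs=(0,15,8,1)
  step pc=2: xor  r2, r0, r2  regs=(0,15,8,1)
  step pc=3: bne  r3, r0, L10  cond=T  regs=(0,15,8,1)
  step pc=4: nor  r2, r2, r1  regs=(0,15,65520,1)
  step pc=10: addi  r2, r2, 0  regs=(0,15,65520,1)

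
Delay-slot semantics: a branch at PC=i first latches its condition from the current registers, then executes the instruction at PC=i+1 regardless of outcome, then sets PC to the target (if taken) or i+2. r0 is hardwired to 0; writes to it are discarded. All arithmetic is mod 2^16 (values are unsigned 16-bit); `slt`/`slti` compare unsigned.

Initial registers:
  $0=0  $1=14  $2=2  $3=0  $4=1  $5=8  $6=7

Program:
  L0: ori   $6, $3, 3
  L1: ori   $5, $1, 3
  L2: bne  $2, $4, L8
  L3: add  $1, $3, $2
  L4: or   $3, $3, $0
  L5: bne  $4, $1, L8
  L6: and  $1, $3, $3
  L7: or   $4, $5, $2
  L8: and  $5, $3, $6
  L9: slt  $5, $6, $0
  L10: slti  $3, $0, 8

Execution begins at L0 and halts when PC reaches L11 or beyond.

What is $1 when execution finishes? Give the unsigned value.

2

[0] ori   $6, $3, 3  →  {$0:0, $1:14, $2:2, $3:0, $4:1, $5:8, $6:3}
[1] ori   $5, $1, 3  →  {$0:0, $1:14, $2:2, $3:0, $4:1, $5:15, $6:3}
[2] bne  $2, $4, L8  →  {$0:0, $1:14, $2:2, $3:0, $4:1, $5:15, $6:3}  ⟨branch taken⟩
[3] add  $1, $3, $2  →  {$0:0, $1:2, $2:2, $3:0, $4:1, $5:15, $6:3}
[8] and  $5, $3, $6  →  {$0:0, $1:2, $2:2, $3:0, $4:1, $5:0, $6:3}
[9] slt  $5, $6, $0  →  {$0:0, $1:2, $2:2, $3:0, $4:1, $5:0, $6:3}
[10] slti  $3, $0, 8  →  {$0:0, $1:2, $2:2, $3:1, $4:1, $5:0, $6:3}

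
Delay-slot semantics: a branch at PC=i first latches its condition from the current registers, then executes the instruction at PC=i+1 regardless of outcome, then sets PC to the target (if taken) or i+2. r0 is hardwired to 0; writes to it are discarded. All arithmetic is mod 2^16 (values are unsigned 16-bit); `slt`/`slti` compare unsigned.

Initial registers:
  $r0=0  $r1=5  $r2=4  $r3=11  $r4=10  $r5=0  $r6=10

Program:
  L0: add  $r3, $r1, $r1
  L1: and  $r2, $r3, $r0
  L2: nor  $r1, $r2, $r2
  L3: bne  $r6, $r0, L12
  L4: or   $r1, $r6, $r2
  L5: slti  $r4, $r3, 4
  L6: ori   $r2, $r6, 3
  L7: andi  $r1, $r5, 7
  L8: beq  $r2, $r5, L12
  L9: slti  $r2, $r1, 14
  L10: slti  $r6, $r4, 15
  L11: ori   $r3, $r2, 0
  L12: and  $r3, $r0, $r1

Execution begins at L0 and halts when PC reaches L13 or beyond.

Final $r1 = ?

  step pc=0: add  $r3, $r1, $r1  regs=(0,5,4,10,10,0,10)
  step pc=1: and  $r2, $r3, $r0  regs=(0,5,0,10,10,0,10)
  step pc=2: nor  $r1, $r2, $r2  regs=(0,65535,0,10,10,0,10)
  step pc=3: bne  $r6, $r0, L12  cond=T  regs=(0,65535,0,10,10,0,10)
  step pc=4: or   $r1, $r6, $r2  regs=(0,10,0,10,10,0,10)
  step pc=12: and  $r3, $r0, $r1  regs=(0,10,0,0,10,0,10)

10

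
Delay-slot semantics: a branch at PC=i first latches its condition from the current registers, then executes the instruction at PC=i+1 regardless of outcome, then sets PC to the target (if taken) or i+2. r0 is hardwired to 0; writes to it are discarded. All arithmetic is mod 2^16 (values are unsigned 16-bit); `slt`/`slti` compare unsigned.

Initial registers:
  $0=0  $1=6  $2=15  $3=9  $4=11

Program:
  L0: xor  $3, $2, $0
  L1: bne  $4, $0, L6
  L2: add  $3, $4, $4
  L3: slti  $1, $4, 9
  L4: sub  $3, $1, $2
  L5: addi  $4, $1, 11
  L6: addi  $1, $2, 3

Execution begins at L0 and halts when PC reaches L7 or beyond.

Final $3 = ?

  step pc=0: xor  $3, $2, $0  regs=(0,6,15,15,11)
  step pc=1: bne  $4, $0, L6  cond=T  regs=(0,6,15,15,11)
  step pc=2: add  $3, $4, $4  regs=(0,6,15,22,11)
  step pc=6: addi  $1, $2, 3  regs=(0,18,15,22,11)

22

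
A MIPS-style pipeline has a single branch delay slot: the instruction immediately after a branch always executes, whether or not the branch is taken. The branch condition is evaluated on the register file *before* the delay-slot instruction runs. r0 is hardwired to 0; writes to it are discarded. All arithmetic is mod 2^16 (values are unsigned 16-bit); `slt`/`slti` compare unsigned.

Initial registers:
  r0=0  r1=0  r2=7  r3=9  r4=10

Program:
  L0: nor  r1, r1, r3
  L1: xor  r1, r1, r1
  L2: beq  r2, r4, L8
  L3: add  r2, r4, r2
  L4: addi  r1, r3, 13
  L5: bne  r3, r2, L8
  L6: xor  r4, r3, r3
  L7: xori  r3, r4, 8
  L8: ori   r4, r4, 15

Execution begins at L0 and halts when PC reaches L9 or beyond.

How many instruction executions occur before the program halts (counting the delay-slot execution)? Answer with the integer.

PC=0  nor  r1, r1, r3        | r0=0 r1=65526 r2=7 r3=9 r4=10
PC=1  xor  r1, r1, r1        | r0=0 r1=0 r2=7 r3=9 r4=10
PC=2  beq  r2, r4, L8        | r0=0 r1=0 r2=7 r3=9 r4=10  [not taken]
PC=3  add  r2, r4, r2        | r0=0 r1=0 r2=17 r3=9 r4=10
PC=4  addi  r1, r3, 13       | r0=0 r1=22 r2=17 r3=9 r4=10
PC=5  bne  r3, r2, L8        | r0=0 r1=22 r2=17 r3=9 r4=10  [TAKEN]
PC=6  xor  r4, r3, r3        | r0=0 r1=22 r2=17 r3=9 r4=0
PC=8  ori   r4, r4, 15       | r0=0 r1=22 r2=17 r3=9 r4=15

8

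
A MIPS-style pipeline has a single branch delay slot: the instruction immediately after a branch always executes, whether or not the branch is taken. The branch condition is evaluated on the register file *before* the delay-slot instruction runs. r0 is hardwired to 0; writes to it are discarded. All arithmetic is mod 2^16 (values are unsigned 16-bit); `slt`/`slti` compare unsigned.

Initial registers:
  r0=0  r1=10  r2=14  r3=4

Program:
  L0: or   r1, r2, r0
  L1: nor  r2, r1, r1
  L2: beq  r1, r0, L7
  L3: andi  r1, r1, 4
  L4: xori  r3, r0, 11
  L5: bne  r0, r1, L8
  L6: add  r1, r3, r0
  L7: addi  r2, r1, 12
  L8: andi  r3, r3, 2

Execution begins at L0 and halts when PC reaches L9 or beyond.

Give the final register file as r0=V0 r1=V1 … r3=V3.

[0] or   r1, r2, r0  →  {r0:0, r1:14, r2:14, r3:4}
[1] nor  r2, r1, r1  →  {r0:0, r1:14, r2:65521, r3:4}
[2] beq  r1, r0, L7  →  {r0:0, r1:14, r2:65521, r3:4}  ⟨branch fallthrough⟩
[3] andi  r1, r1, 4  →  {r0:0, r1:4, r2:65521, r3:4}
[4] xori  r3, r0, 11  →  {r0:0, r1:4, r2:65521, r3:11}
[5] bne  r0, r1, L8  →  {r0:0, r1:4, r2:65521, r3:11}  ⟨branch taken⟩
[6] add  r1, r3, r0  →  {r0:0, r1:11, r2:65521, r3:11}
[8] andi  r3, r3, 2  →  {r0:0, r1:11, r2:65521, r3:2}

r0=0 r1=11 r2=65521 r3=2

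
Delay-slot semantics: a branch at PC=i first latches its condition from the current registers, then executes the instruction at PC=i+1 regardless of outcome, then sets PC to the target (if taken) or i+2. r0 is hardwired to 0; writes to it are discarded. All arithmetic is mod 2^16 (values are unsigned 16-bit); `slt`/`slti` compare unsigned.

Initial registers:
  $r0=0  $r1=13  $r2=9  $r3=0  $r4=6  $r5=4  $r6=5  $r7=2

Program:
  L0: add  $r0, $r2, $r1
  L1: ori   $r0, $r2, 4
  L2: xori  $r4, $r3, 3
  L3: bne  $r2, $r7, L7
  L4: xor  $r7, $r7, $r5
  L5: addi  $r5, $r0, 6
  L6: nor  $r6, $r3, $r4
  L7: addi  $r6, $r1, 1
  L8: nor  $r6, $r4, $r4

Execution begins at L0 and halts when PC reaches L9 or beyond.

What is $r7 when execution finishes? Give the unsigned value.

#0 add  $r0, $r2, $r1 ; 0/13/9/0/6/4/5/2
#1 ori   $r0, $r2, 4 ; 0/13/9/0/6/4/5/2
#2 xori  $r4, $r3, 3 ; 0/13/9/0/3/4/5/2
#3 bne  $r2, $r7, L7 ; 0/13/9/0/3/4/5/2 ; →target
#4 xor  $r7, $r7, $r5 ; 0/13/9/0/3/4/5/6
#7 addi  $r6, $r1, 1 ; 0/13/9/0/3/4/14/6
#8 nor  $r6, $r4, $r4 ; 0/13/9/0/3/4/65532/6

6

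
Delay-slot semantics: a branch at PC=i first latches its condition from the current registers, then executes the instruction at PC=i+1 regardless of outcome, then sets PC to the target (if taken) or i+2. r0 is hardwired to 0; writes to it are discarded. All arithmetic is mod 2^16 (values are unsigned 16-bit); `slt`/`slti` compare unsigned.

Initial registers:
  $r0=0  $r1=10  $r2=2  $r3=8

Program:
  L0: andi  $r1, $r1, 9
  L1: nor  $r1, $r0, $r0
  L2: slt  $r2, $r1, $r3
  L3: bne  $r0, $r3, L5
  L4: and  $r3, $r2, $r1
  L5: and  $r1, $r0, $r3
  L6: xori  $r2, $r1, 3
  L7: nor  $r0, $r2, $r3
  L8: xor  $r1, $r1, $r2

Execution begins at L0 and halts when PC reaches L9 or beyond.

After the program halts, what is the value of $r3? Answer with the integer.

0

PC=0  andi  $r1, $r1, 9      | $r0=0 $r1=8 $r2=2 $r3=8
PC=1  nor  $r1, $r0, $r0     | $r0=0 $r1=65535 $r2=2 $r3=8
PC=2  slt  $r2, $r1, $r3     | $r0=0 $r1=65535 $r2=0 $r3=8
PC=3  bne  $r0, $r3, L5      | $r0=0 $r1=65535 $r2=0 $r3=8  [TAKEN]
PC=4  and  $r3, $r2, $r1     | $r0=0 $r1=65535 $r2=0 $r3=0
PC=5  and  $r1, $r0, $r3     | $r0=0 $r1=0 $r2=0 $r3=0
PC=6  xori  $r2, $r1, 3      | $r0=0 $r1=0 $r2=3 $r3=0
PC=7  nor  $r0, $r2, $r3     | $r0=0 $r1=0 $r2=3 $r3=0
PC=8  xor  $r1, $r1, $r2     | $r0=0 $r1=3 $r2=3 $r3=0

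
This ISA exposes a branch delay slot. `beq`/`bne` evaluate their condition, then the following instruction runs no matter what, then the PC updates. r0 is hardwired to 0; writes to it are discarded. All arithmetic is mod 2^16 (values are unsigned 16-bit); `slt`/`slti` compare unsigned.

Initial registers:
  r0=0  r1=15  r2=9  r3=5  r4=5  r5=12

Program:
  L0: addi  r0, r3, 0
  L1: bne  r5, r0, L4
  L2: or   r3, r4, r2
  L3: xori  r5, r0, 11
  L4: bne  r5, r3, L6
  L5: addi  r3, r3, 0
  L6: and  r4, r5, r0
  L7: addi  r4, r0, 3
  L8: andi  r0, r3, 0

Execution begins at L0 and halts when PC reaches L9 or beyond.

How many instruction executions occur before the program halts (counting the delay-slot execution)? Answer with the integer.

PC=0  addi  r0, r3, 0        | r0=0 r1=15 r2=9 r3=5 r4=5 r5=12
PC=1  bne  r5, r0, L4        | r0=0 r1=15 r2=9 r3=5 r4=5 r5=12  [TAKEN]
PC=2  or   r3, r4, r2        | r0=0 r1=15 r2=9 r3=13 r4=5 r5=12
PC=4  bne  r5, r3, L6        | r0=0 r1=15 r2=9 r3=13 r4=5 r5=12  [TAKEN]
PC=5  addi  r3, r3, 0        | r0=0 r1=15 r2=9 r3=13 r4=5 r5=12
PC=6  and  r4, r5, r0        | r0=0 r1=15 r2=9 r3=13 r4=0 r5=12
PC=7  addi  r4, r0, 3        | r0=0 r1=15 r2=9 r3=13 r4=3 r5=12
PC=8  andi  r0, r3, 0        | r0=0 r1=15 r2=9 r3=13 r4=3 r5=12

8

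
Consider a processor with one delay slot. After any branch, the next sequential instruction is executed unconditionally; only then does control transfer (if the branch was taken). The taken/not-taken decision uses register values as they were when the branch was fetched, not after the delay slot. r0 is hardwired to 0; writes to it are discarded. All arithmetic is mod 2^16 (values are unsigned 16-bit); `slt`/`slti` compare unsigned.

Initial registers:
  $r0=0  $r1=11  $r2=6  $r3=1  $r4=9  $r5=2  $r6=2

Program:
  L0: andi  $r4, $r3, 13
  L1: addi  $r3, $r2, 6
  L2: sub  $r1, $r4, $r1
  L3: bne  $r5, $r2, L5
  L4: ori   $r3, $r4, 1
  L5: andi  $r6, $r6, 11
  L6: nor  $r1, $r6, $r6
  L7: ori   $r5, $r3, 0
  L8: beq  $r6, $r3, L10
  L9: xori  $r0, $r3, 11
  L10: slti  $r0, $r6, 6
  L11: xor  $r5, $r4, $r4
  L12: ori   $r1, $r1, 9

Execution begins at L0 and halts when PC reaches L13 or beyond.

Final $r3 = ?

1

#0 andi  $r4, $r3, 13 ; 0/11/6/1/1/2/2
#1 addi  $r3, $r2, 6 ; 0/11/6/12/1/2/2
#2 sub  $r1, $r4, $r1 ; 0/65526/6/12/1/2/2
#3 bne  $r5, $r2, L5 ; 0/65526/6/12/1/2/2 ; →target
#4 ori   $r3, $r4, 1 ; 0/65526/6/1/1/2/2
#5 andi  $r6, $r6, 11 ; 0/65526/6/1/1/2/2
#6 nor  $r1, $r6, $r6 ; 0/65533/6/1/1/2/2
#7 ori   $r5, $r3, 0 ; 0/65533/6/1/1/1/2
#8 beq  $r6, $r3, L10 ; 0/65533/6/1/1/1/2 ; →fallthru
#9 xori  $r0, $r3, 11 ; 0/65533/6/1/1/1/2
#10 slti  $r0, $r6, 6 ; 0/65533/6/1/1/1/2
#11 xor  $r5, $r4, $r4 ; 0/65533/6/1/1/0/2
#12 ori   $r1, $r1, 9 ; 0/65533/6/1/1/0/2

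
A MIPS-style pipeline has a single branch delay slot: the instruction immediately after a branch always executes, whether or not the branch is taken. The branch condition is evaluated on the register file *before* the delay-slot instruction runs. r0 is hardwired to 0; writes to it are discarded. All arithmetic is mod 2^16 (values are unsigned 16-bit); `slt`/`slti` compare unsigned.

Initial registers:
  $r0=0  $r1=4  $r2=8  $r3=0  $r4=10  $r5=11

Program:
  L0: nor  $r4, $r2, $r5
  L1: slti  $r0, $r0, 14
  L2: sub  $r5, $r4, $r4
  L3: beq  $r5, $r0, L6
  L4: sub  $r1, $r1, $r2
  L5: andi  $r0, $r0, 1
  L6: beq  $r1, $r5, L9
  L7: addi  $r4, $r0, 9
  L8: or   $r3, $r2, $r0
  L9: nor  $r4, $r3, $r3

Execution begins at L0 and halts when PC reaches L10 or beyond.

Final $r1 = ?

65532

PC=0  nor  $r4, $r2, $r5     | $r0=0 $r1=4 $r2=8 $r3=0 $r4=65524 $r5=11
PC=1  slti  $r0, $r0, 14     | $r0=0 $r1=4 $r2=8 $r3=0 $r4=65524 $r5=11
PC=2  sub  $r5, $r4, $r4     | $r0=0 $r1=4 $r2=8 $r3=0 $r4=65524 $r5=0
PC=3  beq  $r5, $r0, L6      | $r0=0 $r1=4 $r2=8 $r3=0 $r4=65524 $r5=0  [TAKEN]
PC=4  sub  $r1, $r1, $r2     | $r0=0 $r1=65532 $r2=8 $r3=0 $r4=65524 $r5=0
PC=6  beq  $r1, $r5, L9      | $r0=0 $r1=65532 $r2=8 $r3=0 $r4=65524 $r5=0  [not taken]
PC=7  addi  $r4, $r0, 9      | $r0=0 $r1=65532 $r2=8 $r3=0 $r4=9 $r5=0
PC=8  or   $r3, $r2, $r0     | $r0=0 $r1=65532 $r2=8 $r3=8 $r4=9 $r5=0
PC=9  nor  $r4, $r3, $r3     | $r0=0 $r1=65532 $r2=8 $r3=8 $r4=65527 $r5=0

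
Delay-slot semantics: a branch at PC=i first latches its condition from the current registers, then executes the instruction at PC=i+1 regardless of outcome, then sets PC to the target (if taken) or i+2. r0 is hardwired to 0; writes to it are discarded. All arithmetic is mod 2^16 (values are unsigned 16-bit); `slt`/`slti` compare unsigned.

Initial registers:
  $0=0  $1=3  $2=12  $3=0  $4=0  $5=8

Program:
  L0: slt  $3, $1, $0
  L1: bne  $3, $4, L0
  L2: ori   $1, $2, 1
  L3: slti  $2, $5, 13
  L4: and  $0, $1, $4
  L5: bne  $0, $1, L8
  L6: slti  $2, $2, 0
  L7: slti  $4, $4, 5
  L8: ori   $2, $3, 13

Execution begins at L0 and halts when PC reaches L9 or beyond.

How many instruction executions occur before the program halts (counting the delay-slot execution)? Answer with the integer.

8

  step pc=0: slt  $3, $1, $0  regs=(0,3,12,0,0,8)
  step pc=1: bne  $3, $4, L0  cond=F  regs=(0,3,12,0,0,8)
  step pc=2: ori   $1, $2, 1  regs=(0,13,12,0,0,8)
  step pc=3: slti  $2, $5, 13  regs=(0,13,1,0,0,8)
  step pc=4: and  $0, $1, $4  regs=(0,13,1,0,0,8)
  step pc=5: bne  $0, $1, L8  cond=T  regs=(0,13,1,0,0,8)
  step pc=6: slti  $2, $2, 0  regs=(0,13,0,0,0,8)
  step pc=8: ori   $2, $3, 13  regs=(0,13,13,0,0,8)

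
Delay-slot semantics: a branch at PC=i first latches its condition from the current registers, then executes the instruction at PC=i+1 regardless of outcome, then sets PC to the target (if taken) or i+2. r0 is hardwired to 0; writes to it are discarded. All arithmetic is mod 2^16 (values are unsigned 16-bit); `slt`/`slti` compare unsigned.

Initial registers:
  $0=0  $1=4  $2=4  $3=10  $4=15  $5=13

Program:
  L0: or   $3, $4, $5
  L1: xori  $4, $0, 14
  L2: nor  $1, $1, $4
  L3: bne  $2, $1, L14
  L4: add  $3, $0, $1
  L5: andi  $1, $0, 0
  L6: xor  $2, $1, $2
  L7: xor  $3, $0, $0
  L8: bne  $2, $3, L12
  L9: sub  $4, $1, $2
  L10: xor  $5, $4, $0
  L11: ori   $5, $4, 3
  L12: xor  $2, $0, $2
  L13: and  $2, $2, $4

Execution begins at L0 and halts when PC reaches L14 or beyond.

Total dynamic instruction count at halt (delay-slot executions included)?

5

PC=0  or   $3, $4, $5        | $0=0 $1=4 $2=4 $3=15 $4=15 $5=13
PC=1  xori  $4, $0, 14       | $0=0 $1=4 $2=4 $3=15 $4=14 $5=13
PC=2  nor  $1, $1, $4        | $0=0 $1=65521 $2=4 $3=15 $4=14 $5=13
PC=3  bne  $2, $1, L14       | $0=0 $1=65521 $2=4 $3=15 $4=14 $5=13  [TAKEN]
PC=4  add  $3, $0, $1        | $0=0 $1=65521 $2=4 $3=65521 $4=14 $5=13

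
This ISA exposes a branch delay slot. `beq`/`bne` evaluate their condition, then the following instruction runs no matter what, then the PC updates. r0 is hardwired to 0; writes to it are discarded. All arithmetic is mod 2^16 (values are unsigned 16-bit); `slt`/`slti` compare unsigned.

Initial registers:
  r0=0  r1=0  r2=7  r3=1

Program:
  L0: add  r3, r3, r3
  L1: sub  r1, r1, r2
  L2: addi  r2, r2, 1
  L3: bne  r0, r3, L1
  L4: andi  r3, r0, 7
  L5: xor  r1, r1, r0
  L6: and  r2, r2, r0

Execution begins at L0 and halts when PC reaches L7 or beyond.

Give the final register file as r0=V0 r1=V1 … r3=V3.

r0=0 r1=65521 r2=0 r3=0

  step pc=0: add  r3, r3, r3  regs=(0,0,7,2)
  step pc=1: sub  r1, r1, r2  regs=(0,65529,7,2)
  step pc=2: addi  r2, r2, 1  regs=(0,65529,8,2)
  step pc=3: bne  r0, r3, L1  cond=T  regs=(0,65529,8,2)
  step pc=4: andi  r3, r0, 7  regs=(0,65529,8,0)
  step pc=1: sub  r1, r1, r2  regs=(0,65521,8,0)
  step pc=2: addi  r2, r2, 1  regs=(0,65521,9,0)
  step pc=3: bne  r0, r3, L1  cond=F  regs=(0,65521,9,0)
  step pc=4: andi  r3, r0, 7  regs=(0,65521,9,0)
  step pc=5: xor  r1, r1, r0  regs=(0,65521,9,0)
  step pc=6: and  r2, r2, r0  regs=(0,65521,0,0)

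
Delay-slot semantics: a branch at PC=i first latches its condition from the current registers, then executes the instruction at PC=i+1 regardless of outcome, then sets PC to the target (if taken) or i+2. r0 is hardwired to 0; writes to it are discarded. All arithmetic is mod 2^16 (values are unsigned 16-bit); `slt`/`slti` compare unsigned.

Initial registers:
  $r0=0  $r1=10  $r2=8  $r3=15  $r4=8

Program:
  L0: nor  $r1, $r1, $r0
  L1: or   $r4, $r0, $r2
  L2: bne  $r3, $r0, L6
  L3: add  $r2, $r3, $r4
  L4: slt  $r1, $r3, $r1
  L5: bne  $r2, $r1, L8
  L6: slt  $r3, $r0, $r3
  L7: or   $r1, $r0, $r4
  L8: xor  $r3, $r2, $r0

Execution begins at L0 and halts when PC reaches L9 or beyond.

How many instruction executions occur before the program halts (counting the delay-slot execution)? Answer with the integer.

7

PC=0  nor  $r1, $r1, $r0     | $r0=0 $r1=65525 $r2=8 $r3=15 $r4=8
PC=1  or   $r4, $r0, $r2     | $r0=0 $r1=65525 $r2=8 $r3=15 $r4=8
PC=2  bne  $r3, $r0, L6      | $r0=0 $r1=65525 $r2=8 $r3=15 $r4=8  [TAKEN]
PC=3  add  $r2, $r3, $r4     | $r0=0 $r1=65525 $r2=23 $r3=15 $r4=8
PC=6  slt  $r3, $r0, $r3     | $r0=0 $r1=65525 $r2=23 $r3=1 $r4=8
PC=7  or   $r1, $r0, $r4     | $r0=0 $r1=8 $r2=23 $r3=1 $r4=8
PC=8  xor  $r3, $r2, $r0     | $r0=0 $r1=8 $r2=23 $r3=23 $r4=8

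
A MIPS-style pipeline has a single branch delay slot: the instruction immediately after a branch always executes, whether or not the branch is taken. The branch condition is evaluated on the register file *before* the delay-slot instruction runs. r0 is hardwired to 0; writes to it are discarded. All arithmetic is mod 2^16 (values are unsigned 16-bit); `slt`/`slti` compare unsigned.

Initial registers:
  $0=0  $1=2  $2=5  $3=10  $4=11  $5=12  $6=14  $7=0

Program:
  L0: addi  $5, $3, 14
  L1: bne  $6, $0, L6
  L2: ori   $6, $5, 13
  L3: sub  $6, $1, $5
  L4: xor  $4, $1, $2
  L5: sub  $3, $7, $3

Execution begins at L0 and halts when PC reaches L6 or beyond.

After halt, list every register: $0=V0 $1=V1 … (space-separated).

$0=0 $1=2 $2=5 $3=10 $4=11 $5=24 $6=29 $7=0

  step pc=0: addi  $5, $3, 14  regs=(0,2,5,10,11,24,14,0)
  step pc=1: bne  $6, $0, L6  cond=T  regs=(0,2,5,10,11,24,14,0)
  step pc=2: ori   $6, $5, 13  regs=(0,2,5,10,11,24,29,0)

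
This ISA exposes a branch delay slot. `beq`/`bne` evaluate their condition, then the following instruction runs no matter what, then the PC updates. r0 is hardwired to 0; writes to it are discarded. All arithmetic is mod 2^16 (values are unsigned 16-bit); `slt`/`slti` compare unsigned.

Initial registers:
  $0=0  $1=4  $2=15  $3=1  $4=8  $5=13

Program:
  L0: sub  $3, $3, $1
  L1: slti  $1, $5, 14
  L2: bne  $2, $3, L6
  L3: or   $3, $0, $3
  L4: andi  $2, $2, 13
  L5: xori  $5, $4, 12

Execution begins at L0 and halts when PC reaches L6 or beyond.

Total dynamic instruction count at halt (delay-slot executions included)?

#0 sub  $3, $3, $1 ; 0/4/15/65533/8/13
#1 slti  $1, $5, 14 ; 0/1/15/65533/8/13
#2 bne  $2, $3, L6 ; 0/1/15/65533/8/13 ; →target
#3 or   $3, $0, $3 ; 0/1/15/65533/8/13

4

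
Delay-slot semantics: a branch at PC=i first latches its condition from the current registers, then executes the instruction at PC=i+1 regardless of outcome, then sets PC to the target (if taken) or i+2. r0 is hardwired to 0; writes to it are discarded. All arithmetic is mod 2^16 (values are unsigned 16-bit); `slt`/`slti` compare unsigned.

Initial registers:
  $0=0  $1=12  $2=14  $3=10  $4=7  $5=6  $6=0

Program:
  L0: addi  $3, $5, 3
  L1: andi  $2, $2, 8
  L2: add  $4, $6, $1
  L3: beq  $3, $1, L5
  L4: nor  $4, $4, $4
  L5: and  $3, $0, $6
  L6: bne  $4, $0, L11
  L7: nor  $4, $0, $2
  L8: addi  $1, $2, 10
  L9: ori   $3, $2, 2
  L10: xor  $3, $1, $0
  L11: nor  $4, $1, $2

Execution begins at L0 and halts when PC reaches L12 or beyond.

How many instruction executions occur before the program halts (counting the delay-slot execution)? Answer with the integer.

9

PC=0  addi  $3, $5, 3        | $0=0 $1=12 $2=14 $3=9 $4=7 $5=6 $6=0
PC=1  andi  $2, $2, 8        | $0=0 $1=12 $2=8 $3=9 $4=7 $5=6 $6=0
PC=2  add  $4, $6, $1        | $0=0 $1=12 $2=8 $3=9 $4=12 $5=6 $6=0
PC=3  beq  $3, $1, L5        | $0=0 $1=12 $2=8 $3=9 $4=12 $5=6 $6=0  [not taken]
PC=4  nor  $4, $4, $4        | $0=0 $1=12 $2=8 $3=9 $4=65523 $5=6 $6=0
PC=5  and  $3, $0, $6        | $0=0 $1=12 $2=8 $3=0 $4=65523 $5=6 $6=0
PC=6  bne  $4, $0, L11       | $0=0 $1=12 $2=8 $3=0 $4=65523 $5=6 $6=0  [TAKEN]
PC=7  nor  $4, $0, $2        | $0=0 $1=12 $2=8 $3=0 $4=65527 $5=6 $6=0
PC=11 nor  $4, $1, $2        | $0=0 $1=12 $2=8 $3=0 $4=65523 $5=6 $6=0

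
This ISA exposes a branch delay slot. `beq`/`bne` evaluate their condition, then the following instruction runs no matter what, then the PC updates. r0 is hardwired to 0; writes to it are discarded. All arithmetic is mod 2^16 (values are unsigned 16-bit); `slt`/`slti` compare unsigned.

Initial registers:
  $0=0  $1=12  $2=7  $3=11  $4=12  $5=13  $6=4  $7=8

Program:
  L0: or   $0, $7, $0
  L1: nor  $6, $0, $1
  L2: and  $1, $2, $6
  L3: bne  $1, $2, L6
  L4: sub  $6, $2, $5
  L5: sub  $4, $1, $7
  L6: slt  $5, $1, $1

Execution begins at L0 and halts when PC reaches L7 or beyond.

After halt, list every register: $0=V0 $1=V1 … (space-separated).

PC=0  or   $0, $7, $0        | $0=0 $1=12 $2=7 $3=11 $4=12 $5=13 $6=4 $7=8
PC=1  nor  $6, $0, $1        | $0=0 $1=12 $2=7 $3=11 $4=12 $5=13 $6=65523 $7=8
PC=2  and  $1, $2, $6        | $0=0 $1=3 $2=7 $3=11 $4=12 $5=13 $6=65523 $7=8
PC=3  bne  $1, $2, L6        | $0=0 $1=3 $2=7 $3=11 $4=12 $5=13 $6=65523 $7=8  [TAKEN]
PC=4  sub  $6, $2, $5        | $0=0 $1=3 $2=7 $3=11 $4=12 $5=13 $6=65530 $7=8
PC=6  slt  $5, $1, $1        | $0=0 $1=3 $2=7 $3=11 $4=12 $5=0 $6=65530 $7=8

$0=0 $1=3 $2=7 $3=11 $4=12 $5=0 $6=65530 $7=8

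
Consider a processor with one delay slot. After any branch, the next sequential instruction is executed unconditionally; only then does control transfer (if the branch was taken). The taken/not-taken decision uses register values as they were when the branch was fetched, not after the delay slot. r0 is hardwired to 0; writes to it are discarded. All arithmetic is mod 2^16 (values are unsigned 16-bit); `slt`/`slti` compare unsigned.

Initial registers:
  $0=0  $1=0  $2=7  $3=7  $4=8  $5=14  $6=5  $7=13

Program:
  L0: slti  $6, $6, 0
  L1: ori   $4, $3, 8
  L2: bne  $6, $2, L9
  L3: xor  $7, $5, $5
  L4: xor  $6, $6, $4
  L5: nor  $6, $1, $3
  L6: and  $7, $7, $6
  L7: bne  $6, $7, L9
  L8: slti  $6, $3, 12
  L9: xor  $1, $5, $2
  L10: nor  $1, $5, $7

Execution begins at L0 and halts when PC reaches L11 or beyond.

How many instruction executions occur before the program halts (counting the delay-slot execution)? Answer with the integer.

  step pc=0: slti  $6, $6, 0  regs=(0,0,7,7,8,14,0,13)
  step pc=1: ori   $4, $3, 8  regs=(0,0,7,7,15,14,0,13)
  step pc=2: bne  $6, $2, L9  cond=T  regs=(0,0,7,7,15,14,0,13)
  step pc=3: xor  $7, $5, $5  regs=(0,0,7,7,15,14,0,0)
  step pc=9: xor  $1, $5, $2  regs=(0,9,7,7,15,14,0,0)
  step pc=10: nor  $1, $5, $7  regs=(0,65521,7,7,15,14,0,0)

6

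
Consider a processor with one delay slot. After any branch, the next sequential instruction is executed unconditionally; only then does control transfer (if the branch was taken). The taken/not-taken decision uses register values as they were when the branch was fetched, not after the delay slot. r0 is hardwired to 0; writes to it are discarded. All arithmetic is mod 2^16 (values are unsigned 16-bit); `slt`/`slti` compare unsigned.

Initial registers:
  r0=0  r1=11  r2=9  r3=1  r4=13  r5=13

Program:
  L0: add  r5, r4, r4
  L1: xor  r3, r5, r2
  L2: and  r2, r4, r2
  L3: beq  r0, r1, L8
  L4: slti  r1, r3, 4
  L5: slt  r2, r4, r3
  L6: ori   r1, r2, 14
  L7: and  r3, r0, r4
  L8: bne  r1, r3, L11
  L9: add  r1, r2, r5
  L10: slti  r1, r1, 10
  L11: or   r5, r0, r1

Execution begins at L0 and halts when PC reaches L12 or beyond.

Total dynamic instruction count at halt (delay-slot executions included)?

  step pc=0: add  r5, r4, r4  regs=(0,11,9,1,13,26)
  step pc=1: xor  r3, r5, r2  regs=(0,11,9,19,13,26)
  step pc=2: and  r2, r4, r2  regs=(0,11,9,19,13,26)
  step pc=3: beq  r0, r1, L8  cond=F  regs=(0,11,9,19,13,26)
  step pc=4: slti  r1, r3, 4  regs=(0,0,9,19,13,26)
  step pc=5: slt  r2, r4, r3  regs=(0,0,1,19,13,26)
  step pc=6: ori   r1, r2, 14  regs=(0,15,1,19,13,26)
  step pc=7: and  r3, r0, r4  regs=(0,15,1,0,13,26)
  step pc=8: bne  r1, r3, L11  cond=T  regs=(0,15,1,0,13,26)
  step pc=9: add  r1, r2, r5  regs=(0,27,1,0,13,26)
  step pc=11: or   r5, r0, r1  regs=(0,27,1,0,13,27)

11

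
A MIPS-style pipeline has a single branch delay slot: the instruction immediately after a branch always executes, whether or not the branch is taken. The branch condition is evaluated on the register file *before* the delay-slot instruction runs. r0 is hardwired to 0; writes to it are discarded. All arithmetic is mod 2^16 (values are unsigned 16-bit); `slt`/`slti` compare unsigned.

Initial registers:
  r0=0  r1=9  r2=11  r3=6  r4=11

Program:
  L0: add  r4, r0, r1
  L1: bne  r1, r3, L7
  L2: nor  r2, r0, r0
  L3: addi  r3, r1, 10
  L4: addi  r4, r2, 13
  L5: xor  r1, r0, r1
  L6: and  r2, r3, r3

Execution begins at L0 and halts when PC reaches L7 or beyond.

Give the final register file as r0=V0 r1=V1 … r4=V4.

r0=0 r1=9 r2=65535 r3=6 r4=9

[0] add  r4, r0, r1  →  {r0:0, r1:9, r2:11, r3:6, r4:9}
[1] bne  r1, r3, L7  →  {r0:0, r1:9, r2:11, r3:6, r4:9}  ⟨branch taken⟩
[2] nor  r2, r0, r0  →  {r0:0, r1:9, r2:65535, r3:6, r4:9}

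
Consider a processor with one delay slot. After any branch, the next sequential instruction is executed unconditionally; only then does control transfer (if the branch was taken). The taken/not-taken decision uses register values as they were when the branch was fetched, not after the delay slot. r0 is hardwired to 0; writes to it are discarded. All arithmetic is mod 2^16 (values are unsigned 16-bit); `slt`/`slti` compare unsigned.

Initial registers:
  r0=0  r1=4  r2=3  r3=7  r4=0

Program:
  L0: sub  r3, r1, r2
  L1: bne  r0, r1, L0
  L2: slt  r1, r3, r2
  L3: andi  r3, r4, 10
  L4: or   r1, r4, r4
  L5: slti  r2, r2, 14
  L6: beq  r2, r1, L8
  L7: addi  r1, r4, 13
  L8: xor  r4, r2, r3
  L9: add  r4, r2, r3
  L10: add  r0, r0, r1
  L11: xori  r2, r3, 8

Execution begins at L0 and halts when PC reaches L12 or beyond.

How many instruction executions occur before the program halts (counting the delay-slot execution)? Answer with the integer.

18

[0] sub  r3, r1, r2  →  {r0:0, r1:4, r2:3, r3:1, r4:0}
[1] bne  r0, r1, L0  →  {r0:0, r1:4, r2:3, r3:1, r4:0}  ⟨branch taken⟩
[2] slt  r1, r3, r2  →  {r0:0, r1:1, r2:3, r3:1, r4:0}
[0] sub  r3, r1, r2  →  {r0:0, r1:1, r2:3, r3:65534, r4:0}
[1] bne  r0, r1, L0  →  {r0:0, r1:1, r2:3, r3:65534, r4:0}  ⟨branch taken⟩
[2] slt  r1, r3, r2  →  {r0:0, r1:0, r2:3, r3:65534, r4:0}
[0] sub  r3, r1, r2  →  {r0:0, r1:0, r2:3, r3:65533, r4:0}
[1] bne  r0, r1, L0  →  {r0:0, r1:0, r2:3, r3:65533, r4:0}  ⟨branch fallthrough⟩
[2] slt  r1, r3, r2  →  {r0:0, r1:0, r2:3, r3:65533, r4:0}
[3] andi  r3, r4, 10  →  {r0:0, r1:0, r2:3, r3:0, r4:0}
[4] or   r1, r4, r4  →  {r0:0, r1:0, r2:3, r3:0, r4:0}
[5] slti  r2, r2, 14  →  {r0:0, r1:0, r2:1, r3:0, r4:0}
[6] beq  r2, r1, L8  →  {r0:0, r1:0, r2:1, r3:0, r4:0}  ⟨branch fallthrough⟩
[7] addi  r1, r4, 13  →  {r0:0, r1:13, r2:1, r3:0, r4:0}
[8] xor  r4, r2, r3  →  {r0:0, r1:13, r2:1, r3:0, r4:1}
[9] add  r4, r2, r3  →  {r0:0, r1:13, r2:1, r3:0, r4:1}
[10] add  r0, r0, r1  →  {r0:0, r1:13, r2:1, r3:0, r4:1}
[11] xori  r2, r3, 8  →  {r0:0, r1:13, r2:8, r3:0, r4:1}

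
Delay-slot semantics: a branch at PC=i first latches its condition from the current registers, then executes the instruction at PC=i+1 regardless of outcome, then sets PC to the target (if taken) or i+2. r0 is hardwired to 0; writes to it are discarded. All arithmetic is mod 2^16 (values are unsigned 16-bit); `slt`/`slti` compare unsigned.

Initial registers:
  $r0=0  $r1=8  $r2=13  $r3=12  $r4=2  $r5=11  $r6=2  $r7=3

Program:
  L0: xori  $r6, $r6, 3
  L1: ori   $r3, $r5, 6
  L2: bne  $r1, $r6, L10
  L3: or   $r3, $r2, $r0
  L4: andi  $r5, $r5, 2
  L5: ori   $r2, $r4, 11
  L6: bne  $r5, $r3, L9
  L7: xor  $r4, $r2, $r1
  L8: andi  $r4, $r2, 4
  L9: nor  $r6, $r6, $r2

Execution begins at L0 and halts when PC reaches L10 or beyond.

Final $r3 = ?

[0] xori  $r6, $r6, 3  →  {$r0:0, $r1:8, $r2:13, $r3:12, $r4:2, $r5:11, $r6:1, $r7:3}
[1] ori   $r3, $r5, 6  →  {$r0:0, $r1:8, $r2:13, $r3:15, $r4:2, $r5:11, $r6:1, $r7:3}
[2] bne  $r1, $r6, L10  →  {$r0:0, $r1:8, $r2:13, $r3:15, $r4:2, $r5:11, $r6:1, $r7:3}  ⟨branch taken⟩
[3] or   $r3, $r2, $r0  →  {$r0:0, $r1:8, $r2:13, $r3:13, $r4:2, $r5:11, $r6:1, $r7:3}

13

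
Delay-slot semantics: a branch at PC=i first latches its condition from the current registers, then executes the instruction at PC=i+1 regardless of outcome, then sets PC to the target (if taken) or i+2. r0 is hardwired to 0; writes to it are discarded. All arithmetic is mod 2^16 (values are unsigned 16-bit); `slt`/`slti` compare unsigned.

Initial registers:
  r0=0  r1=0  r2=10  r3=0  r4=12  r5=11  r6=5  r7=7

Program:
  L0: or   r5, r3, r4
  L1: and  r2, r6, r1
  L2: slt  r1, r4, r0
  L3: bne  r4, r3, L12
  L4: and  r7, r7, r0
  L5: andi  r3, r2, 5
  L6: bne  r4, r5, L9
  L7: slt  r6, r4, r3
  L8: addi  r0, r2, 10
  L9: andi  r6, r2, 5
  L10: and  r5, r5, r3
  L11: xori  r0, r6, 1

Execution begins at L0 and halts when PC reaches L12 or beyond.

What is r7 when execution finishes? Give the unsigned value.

[0] or   r5, r3, r4  →  {r0:0, r1:0, r2:10, r3:0, r4:12, r5:12, r6:5, r7:7}
[1] and  r2, r6, r1  →  {r0:0, r1:0, r2:0, r3:0, r4:12, r5:12, r6:5, r7:7}
[2] slt  r1, r4, r0  →  {r0:0, r1:0, r2:0, r3:0, r4:12, r5:12, r6:5, r7:7}
[3] bne  r4, r3, L12  →  {r0:0, r1:0, r2:0, r3:0, r4:12, r5:12, r6:5, r7:7}  ⟨branch taken⟩
[4] and  r7, r7, r0  →  {r0:0, r1:0, r2:0, r3:0, r4:12, r5:12, r6:5, r7:0}

0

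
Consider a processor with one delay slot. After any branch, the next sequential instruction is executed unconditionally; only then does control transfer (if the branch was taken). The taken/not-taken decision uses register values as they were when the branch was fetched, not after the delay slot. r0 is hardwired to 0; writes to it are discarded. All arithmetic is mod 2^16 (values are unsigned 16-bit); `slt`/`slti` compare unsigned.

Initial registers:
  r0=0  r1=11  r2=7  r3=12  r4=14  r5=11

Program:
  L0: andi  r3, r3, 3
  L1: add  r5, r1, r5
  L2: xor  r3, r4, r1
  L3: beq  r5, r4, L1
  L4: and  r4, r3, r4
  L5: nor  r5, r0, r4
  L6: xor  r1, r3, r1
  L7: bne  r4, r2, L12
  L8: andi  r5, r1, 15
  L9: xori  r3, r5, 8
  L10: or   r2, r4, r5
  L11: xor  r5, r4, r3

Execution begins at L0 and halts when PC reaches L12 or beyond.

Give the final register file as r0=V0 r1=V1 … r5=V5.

#0 andi  r3, r3, 3 ; 0/11/7/0/14/11
#1 add  r5, r1, r5 ; 0/11/7/0/14/22
#2 xor  r3, r4, r1 ; 0/11/7/5/14/22
#3 beq  r5, r4, L1 ; 0/11/7/5/14/22 ; →fallthru
#4 and  r4, r3, r4 ; 0/11/7/5/4/22
#5 nor  r5, r0, r4 ; 0/11/7/5/4/65531
#6 xor  r1, r3, r1 ; 0/14/7/5/4/65531
#7 bne  r4, r2, L12 ; 0/14/7/5/4/65531 ; →target
#8 andi  r5, r1, 15 ; 0/14/7/5/4/14

r0=0 r1=14 r2=7 r3=5 r4=4 r5=14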